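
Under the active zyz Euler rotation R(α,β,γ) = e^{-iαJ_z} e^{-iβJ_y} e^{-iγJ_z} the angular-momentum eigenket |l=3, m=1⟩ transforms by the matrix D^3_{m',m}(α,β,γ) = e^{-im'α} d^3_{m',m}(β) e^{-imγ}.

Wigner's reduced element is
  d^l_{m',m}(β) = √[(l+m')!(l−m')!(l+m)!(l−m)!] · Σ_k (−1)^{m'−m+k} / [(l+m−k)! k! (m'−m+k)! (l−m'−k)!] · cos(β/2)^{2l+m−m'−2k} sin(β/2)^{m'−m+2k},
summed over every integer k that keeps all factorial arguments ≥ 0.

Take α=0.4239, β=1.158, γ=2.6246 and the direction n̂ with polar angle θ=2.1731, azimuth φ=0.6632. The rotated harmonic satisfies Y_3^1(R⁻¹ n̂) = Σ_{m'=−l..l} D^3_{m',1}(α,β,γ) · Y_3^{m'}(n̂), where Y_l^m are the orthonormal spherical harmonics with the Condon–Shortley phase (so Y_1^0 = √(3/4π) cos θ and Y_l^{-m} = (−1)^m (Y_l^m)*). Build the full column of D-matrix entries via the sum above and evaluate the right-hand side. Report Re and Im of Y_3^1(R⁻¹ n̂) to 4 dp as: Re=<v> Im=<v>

Need the full column D^3_{m',1} for m'=−3..3 at α=0.4239, β=1.158, γ=2.6246.
cos(β/2)=0.837010, sin(β/2)=0.547187
d^3_{-3,1}: single k=4 term ⇒ +0.243249;  D = +0.052585-0.237497i
d^3_{-2,1}: k∈[3..4] ⇒ +0.607617 -0.129841 = +0.477777;  D = -0.097729-0.467675i
d^3_{-1,1}: k∈[2..4] ⇒ +0.881752 -0.502453 +0.026842 = +0.406141;  D = -0.239244-0.328196i
d^3_{0,1}: k∈[1..3] ⇒ +0.778718 -0.998417 +0.142233 = -0.077465;  D = +0.067341+0.038289i
d^3_{1,1}: k∈[0..2] ⇒ +0.343862 -1.175669 +0.376840 = -0.454967;  D = +0.452997+0.042293i
d^3_{2,1}: k∈[0..1] ⇒ -0.710869 +0.607617 = -0.103252;  D = +0.097654-0.033537i
d^3_{3,1}: single k=0 term ⇒ +0.569168;  D = -0.414623+0.389923i
Y_3^{m'}(θ=2.1731,φ=0.6632) and Σ D·Y over m':
  (+0.0526-0.2375i)·(-0.0949-0.2133i)  (-0.0977-0.4677i)·(-0.0951+0.3815i)  (-0.2392-0.3282i)·(+0.1269-0.0992i)  (+0.0673+0.0383i)·(+0.2950+0.0000i)  (+0.4530+0.0423i)·(-0.1269-0.0992i)  (+0.0977-0.0335i)·(-0.0951-0.3815i)  (-0.4146+0.3899i)·(+0.0949-0.2133i)
Y_3^1(R⁻¹ n̂) = +0.057415+0.052998i

Re=0.0574 Im=0.0530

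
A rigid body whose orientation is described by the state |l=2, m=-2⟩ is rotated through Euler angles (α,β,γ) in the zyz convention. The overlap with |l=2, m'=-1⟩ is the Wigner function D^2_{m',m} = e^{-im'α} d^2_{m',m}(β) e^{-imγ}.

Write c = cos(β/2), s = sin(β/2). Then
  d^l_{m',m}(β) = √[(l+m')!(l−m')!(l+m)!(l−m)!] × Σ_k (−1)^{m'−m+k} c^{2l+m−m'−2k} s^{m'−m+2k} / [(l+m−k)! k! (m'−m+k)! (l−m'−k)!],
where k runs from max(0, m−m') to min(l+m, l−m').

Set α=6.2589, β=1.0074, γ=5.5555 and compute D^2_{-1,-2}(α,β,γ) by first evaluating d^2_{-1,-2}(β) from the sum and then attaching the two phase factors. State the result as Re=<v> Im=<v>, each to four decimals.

Re=-0.0590 Im=0.6458

D^2_{-1,-2}(6.2589,1.0074,5.5555) = e^{-i·-1·6.2589}·d^2_{-1,-2}(1.0074)·e^{-i·-2·5.5555}. Compute d first:
Half-angle: c=0.875803, s=0.482669. N=√(1·6·1·24)=12.000000
The bounds max(0,m−m')=0 and min(l+m,l−m')=0 give 1 term
  k=0: (−1)^1·12.0000/(6)·0.8758^3·0.4827^1 = -0.648483
d^2_{-1,-2}(1.0074) = -0.648483
Phases: e^{-i·(-1)·6.2589}=+0.999705-0.024283i, e^{-i·(-2)·5.5555}=+0.115170-0.993346i ⇒ D=-0.059021+0.645791i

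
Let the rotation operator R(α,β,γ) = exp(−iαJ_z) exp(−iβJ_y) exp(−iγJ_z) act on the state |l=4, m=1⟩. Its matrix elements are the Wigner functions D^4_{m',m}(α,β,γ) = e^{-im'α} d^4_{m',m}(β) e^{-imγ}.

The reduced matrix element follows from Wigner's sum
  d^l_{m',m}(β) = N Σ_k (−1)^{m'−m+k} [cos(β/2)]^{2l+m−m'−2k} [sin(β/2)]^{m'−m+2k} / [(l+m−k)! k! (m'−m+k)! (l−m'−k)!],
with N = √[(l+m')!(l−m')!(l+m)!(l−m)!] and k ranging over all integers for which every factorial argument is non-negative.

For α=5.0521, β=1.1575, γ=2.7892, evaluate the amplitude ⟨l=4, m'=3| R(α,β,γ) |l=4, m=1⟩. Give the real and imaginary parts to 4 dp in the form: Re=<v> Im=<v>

Re=0.1458 Im=0.1853

Split into d^4_{3,1}(β=1.1575) × two z-phases.
With c≡cos(β/2)=0.837147 and s≡sin(β/2)=0.546978, N=[5040·1·120·6]^{1/2}=1904.940944
Admissible k: 0..1 (factorial args all ≥0)
  k=0: (−1)^2·1904.9409/(240)·0.8371^6·0.5470^2 = +0.817373
  k=1: (−1)^3·1904.9409/(144)·0.8371^4·0.5470^4 = -0.581574
d^4_{3,1}(1.1575) = +0.817373 -0.581574 = +0.235799
D = (-0.851654-0.524104i)·(+0.235799)·(-0.938550-0.345144i) = +0.145825+0.185300i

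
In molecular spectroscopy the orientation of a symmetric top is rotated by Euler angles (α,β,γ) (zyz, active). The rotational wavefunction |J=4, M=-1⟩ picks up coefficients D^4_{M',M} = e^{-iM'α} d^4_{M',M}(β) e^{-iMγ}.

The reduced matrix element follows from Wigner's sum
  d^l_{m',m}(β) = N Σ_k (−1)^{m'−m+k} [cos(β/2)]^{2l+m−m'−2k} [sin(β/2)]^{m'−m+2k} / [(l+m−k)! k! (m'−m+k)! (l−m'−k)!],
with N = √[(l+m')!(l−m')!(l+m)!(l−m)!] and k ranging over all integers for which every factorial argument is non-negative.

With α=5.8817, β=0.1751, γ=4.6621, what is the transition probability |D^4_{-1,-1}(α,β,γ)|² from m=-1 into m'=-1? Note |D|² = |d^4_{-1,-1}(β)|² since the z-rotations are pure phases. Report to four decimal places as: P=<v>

First d^4_{-1,-1}(β=0.1751), then the phase factors e^{-i(-1)α} and e^{-i(-1)γ}:
With c≡cos(β/2)=0.996170 and s≡sin(β/2)=0.087438, N=[6·120·6·120]^{1/2}=720.000000
Admissible k: 0..3 (factorial args all ≥0)
  k=0: (−1)^0·720.0000/(720)·0.9962^8·0.0874^0 = +0.969767
  k=1: (−1)^1·720.0000/(48)·0.9962^6·0.0874^2 = -0.112071
  k=2: (−1)^2·720.0000/(24)·0.9962^4·0.0874^4 = +0.001727
  k=3: (−1)^3·720.0000/(72)·0.9962^2·0.0874^6 = -0.000004
d^4_{-1,-1}(0.1751) = +0.969767 -0.112071 +0.001727 -0.000004 = +0.859418
|D^4_{-1,-1}|² = |d^4_{-1,-1}(β)|² = (+0.859418)² = 0.738600 (the z-rotation phases have unit modulus)

P=0.7386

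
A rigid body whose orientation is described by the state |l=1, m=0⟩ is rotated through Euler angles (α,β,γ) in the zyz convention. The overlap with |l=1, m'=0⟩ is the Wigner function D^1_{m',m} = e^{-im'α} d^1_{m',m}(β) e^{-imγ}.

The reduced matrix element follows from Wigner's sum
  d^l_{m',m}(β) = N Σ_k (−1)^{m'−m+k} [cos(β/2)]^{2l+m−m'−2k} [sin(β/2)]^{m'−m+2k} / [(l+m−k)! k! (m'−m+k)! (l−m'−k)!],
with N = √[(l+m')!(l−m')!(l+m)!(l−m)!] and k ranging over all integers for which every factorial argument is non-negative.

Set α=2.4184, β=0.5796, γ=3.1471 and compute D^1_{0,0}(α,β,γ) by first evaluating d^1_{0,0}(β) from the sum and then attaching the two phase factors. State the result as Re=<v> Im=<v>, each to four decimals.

Re=0.8367 Im=0.0000

Split into d^1_{0,0}(β=0.5796) × two z-phases.
c=cos(0.5796/2)=0.958301, s=sin(0.5796/2)=0.285761; N=√[1·1·1·1]=1.000000
Admissible k: 0..1 (factorial args all ≥0)
  k=0: (−1)^0·1.0000/(1)·0.9583^2·0.2858^0 = +0.918341
  k=1: (−1)^1·1.0000/(1)·0.9583^0·0.2858^2 = -0.081659
d^1_{0,0}(0.5796) = +0.918341 -0.081659 = +0.836682
D = (+1.000000+0.000000i)·(+0.836682)·(+1.000000+0.000000i) = +0.836682+0.000000i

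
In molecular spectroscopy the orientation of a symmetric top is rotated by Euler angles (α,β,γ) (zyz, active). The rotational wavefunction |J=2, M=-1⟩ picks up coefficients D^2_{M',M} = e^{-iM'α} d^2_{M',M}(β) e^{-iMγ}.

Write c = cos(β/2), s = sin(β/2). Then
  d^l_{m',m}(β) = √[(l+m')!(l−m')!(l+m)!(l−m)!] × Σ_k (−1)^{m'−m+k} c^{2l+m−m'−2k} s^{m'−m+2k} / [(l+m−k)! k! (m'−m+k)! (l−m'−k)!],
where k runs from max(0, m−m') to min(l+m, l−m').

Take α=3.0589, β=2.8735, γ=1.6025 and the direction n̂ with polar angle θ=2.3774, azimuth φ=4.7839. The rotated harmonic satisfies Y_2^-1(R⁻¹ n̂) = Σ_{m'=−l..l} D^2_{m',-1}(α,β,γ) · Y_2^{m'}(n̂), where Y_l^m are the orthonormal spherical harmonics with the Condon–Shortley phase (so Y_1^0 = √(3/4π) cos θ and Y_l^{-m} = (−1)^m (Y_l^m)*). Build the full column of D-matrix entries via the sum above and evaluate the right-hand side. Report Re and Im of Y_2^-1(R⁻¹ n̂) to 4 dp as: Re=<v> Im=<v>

Need the full column D^2_{m',-1} for m'=−2..2 at α=3.0589, β=2.8735, γ=1.6025.
cos(β/2)=0.133645, sin(β/2)=0.991029
d^2_{-2,-1}: single k=1 term ⇒ +0.004731;  D = +0.000631+0.004689i
d^2_{-1,-1}: k∈[0..1] ⇒ +0.000319 -0.052626 = -0.052307;  D = +0.002666+0.052239i
d^2_{0,-1}: k∈[0..1] ⇒ -0.005795 +0.318631 = +0.312837;  D = -0.009916+0.312680i
d^2_{1,-1}: k∈[0..1] ⇒ +0.052626 -0.964597 = -0.911971;  D = -0.104099+0.906010i
d^2_{2,-1}: single k=0 term ⇒ -0.260161;  D = +0.050944-0.255125i
Y_2^{m'}(θ=2.3774,φ=4.7839) and Σ D·Y over m':
  (+0.0006+0.0047i)·(-0.1831+0.0264i)  (+0.0027+0.0522i)·(-0.0276-0.3849i)  (-0.0099+0.3127i)·(+0.1778+0.0000i)  (-0.1041+0.9060i)·(+0.0276-0.3849i)  (+0.0509-0.2551i)·(-0.1831-0.0264i)
Y_2^-1(R⁻¹ n̂) = +0.347872+0.162686i

Re=0.3479 Im=0.1627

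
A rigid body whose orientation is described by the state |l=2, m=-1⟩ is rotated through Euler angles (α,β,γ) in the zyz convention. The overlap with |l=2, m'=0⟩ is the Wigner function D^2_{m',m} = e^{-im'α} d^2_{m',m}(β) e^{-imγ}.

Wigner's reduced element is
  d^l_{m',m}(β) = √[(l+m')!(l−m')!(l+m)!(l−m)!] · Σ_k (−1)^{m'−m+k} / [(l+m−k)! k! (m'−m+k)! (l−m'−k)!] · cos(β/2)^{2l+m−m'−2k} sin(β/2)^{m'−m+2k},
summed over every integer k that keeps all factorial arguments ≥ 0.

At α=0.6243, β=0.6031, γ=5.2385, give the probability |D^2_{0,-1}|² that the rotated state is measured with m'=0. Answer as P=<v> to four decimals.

D^2_{0,-1}(0.6243,0.6031,5.2385) = e^{-i·0·0.6243}·d^2_{0,-1}(0.6031)·e^{-i·-1·5.2385}. Compute d first:
With c≡cos(β/2)=0.954877 and s≡sin(β/2)=0.297001, N=[2·2·1·6]^{1/2}=4.898979
The bounds max(0,m−m')=0 and min(l+m,l−m')=1 give 2 terms
  k=0: (−1)^1·4.8990/(2)·0.9549^3·0.2970^1 = -0.633397
  k=1: (−1)^2·4.8990/(2)·0.9549^1·0.2970^3 = +0.061277
d^2_{0,-1}(0.6031) = -0.633397 +0.061277 = -0.572120
|D^2_{0,-1}|² = |d^2_{0,-1}(β)|² = (-0.572120)² = 0.327321 (the z-rotation phases have unit modulus)

P=0.3273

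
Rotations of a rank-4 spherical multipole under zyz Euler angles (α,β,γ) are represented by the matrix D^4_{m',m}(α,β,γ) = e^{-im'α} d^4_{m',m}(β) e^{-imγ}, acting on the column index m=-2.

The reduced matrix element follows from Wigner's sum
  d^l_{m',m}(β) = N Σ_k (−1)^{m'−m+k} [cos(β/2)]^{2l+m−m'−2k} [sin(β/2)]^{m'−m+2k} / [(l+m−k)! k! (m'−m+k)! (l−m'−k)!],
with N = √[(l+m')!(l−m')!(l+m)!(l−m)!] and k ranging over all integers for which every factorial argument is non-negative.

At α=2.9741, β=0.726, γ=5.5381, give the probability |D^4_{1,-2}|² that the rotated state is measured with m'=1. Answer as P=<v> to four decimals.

First d^4_{1,-2}(β=0.726), then the phase factors e^{-i(1)α} and e^{-i(-2)γ}:
With c≡cos(β/2)=0.934836 and s≡sin(β/2)=0.355080, N=[120·6·2·720]^{1/2}=1018.233765
k∈{0,1,2} keeps every argument non-negative
  k=0: (−1)^3·1018.2338/(72)·0.9348^5·0.3551^3 = -0.452034
  k=1: (−1)^4·1018.2338/(48)·0.9348^3·0.3551^5 = +0.097824
  k=2: (−1)^5·1018.2338/(240)·0.9348^1·0.3551^7 = -0.002823
d^4_{1,-2}(0.726) = -0.452034 +0.097824 -0.002823 = -0.357033
|D^4_{1,-2}|² = |d^4_{1,-2}(β)|² = (-0.357033)² = 0.127473 (the z-rotation phases have unit modulus)

P=0.1275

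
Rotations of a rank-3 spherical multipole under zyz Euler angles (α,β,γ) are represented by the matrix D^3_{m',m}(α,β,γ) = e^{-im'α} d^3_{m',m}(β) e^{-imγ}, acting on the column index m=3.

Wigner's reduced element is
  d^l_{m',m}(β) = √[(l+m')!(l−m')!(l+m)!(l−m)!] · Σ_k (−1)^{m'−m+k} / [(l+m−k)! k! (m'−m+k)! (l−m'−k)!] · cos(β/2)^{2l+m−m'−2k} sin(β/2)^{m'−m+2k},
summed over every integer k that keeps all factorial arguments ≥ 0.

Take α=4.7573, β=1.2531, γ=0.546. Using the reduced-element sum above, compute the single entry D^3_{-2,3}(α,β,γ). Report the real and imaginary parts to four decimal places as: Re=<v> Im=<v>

D^3_{-2,3}(4.7573,1.2531,0.546) = e^{-i·-2·4.7573}·d^3_{-2,3}(1.2531)·e^{-i·3·0.546}. Compute d first:
With c≡cos(β/2)=0.810055 and s≡sin(β/2)=0.586354, N=[1·120·720·1]^{1/2}=293.938769
The bounds max(0,m−m')=5 and min(l+m,l−m')=5 give 1 term
  k=5: (−1)^0·293.9388/(120)·0.8101^1·0.5864^5 = +0.137527
d^3_{-2,3}(1.2531) = +0.137527
Phases: e^{-i·(-2)·4.7573}=-0.995969-0.089701i, e^{-i·(3)·0.546}=-0.067153-0.997743i ⇒ D=-0.003110+0.137492i

Re=-0.0031 Im=0.1375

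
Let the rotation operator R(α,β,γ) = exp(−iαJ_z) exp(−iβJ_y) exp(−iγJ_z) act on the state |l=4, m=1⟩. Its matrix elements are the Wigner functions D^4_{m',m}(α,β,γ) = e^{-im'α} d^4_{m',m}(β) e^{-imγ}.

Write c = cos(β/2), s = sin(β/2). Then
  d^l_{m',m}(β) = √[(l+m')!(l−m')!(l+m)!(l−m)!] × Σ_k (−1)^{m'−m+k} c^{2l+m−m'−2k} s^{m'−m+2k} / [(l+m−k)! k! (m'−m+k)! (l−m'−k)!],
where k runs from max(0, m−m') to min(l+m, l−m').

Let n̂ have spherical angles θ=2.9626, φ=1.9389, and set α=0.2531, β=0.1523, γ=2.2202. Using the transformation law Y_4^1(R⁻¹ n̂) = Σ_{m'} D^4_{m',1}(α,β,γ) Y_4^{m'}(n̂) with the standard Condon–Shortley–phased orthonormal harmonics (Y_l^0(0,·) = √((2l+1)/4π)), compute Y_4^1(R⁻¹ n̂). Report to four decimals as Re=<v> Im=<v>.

Re=0.1062 Im=-0.3548

Need the full column D^4_{m',1} for m'=−4..4 at α=0.2531, β=0.1523, γ=2.2202.
cos(β/2)=0.997102, sin(β/2)=0.076076
d^4_{-4,1}: single k=5 term ⇒ +0.000019;  D = +0.000007-0.000018i
d^4_{-3,1}: k∈[4..5] ⇒ +0.000438 -0.000002 = +0.000436;  D = +0.000048-0.000434i
d^4_{-2,1}: k∈[3..5] ⇒ +0.006137 -0.000054 +0.000000 = +0.006084;  D = -0.000868-0.006021i
d^4_{-1,1}: k∈[2..5] ⇒ +0.056877 -0.000993 +0.000003 -0.000000 = +0.055887;  D = -0.021573-0.051555i
d^4_{0,1}: k∈[1..4] ⇒ +0.333382 -0.011644 +0.000068 -0.000000 = +0.321805;  D = -0.194599-0.256300i
d^4_{1,1}: k∈[0..3] ⇒ +0.977050 -0.085316 +0.000993 -0.000002 = +0.892725;  D = -0.700683-0.553174i
d^4_{2,1}: k∈[0..2] ⇒ -0.316274 +0.009206 -0.000036 = -0.307104;  D = +0.281012+0.123875i
d^4_{3,1}: k∈[0..1] ⇒ +0.045145 -0.000438 = +0.044707;  D = -0.044121-0.007215i
d^4_{4,1}: single k=0 term ⇒ -0.003247;  D = +0.003234-0.000295i
Y_4^{m'}(θ=2.9626,φ=1.9389) and Σ D·Y over m':
  (+0.0000-0.0000i)·(+0.0000-0.0004i)  (+0.0000-0.0004i)·(-0.0062-0.0031i)  (-0.0009-0.0060i)·(-0.0454+0.0411i)  (-0.0216-0.0516i)·(+0.1127+0.2922i)  (-0.1946-0.2563i)·(+0.7159+0.0000i)  (-0.7007-0.5532i)·(-0.1127+0.2922i)  (+0.2810+0.1239i)·(-0.0454-0.0411i)  (-0.0441-0.0072i)·(+0.0062-0.0031i)  (+0.0032-0.0003i)·(+0.0000+0.0004i)
Y_4^1(R⁻¹ n̂) = +0.106220-0.354822i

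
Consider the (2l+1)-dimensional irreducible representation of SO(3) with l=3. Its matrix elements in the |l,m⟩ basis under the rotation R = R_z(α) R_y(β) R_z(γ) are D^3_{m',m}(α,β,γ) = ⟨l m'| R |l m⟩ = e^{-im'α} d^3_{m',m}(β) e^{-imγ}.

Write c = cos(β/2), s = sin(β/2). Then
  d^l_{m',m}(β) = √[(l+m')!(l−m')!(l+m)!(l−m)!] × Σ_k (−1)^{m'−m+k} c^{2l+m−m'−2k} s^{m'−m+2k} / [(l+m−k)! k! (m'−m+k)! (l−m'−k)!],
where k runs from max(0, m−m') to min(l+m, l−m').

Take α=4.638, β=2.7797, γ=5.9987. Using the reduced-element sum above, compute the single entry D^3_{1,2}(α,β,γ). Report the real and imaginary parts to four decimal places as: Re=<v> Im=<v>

Split into d^3_{1,2}(β=2.7797) × two z-phases.
With c≡cos(β/2)=0.179961 and s≡sin(β/2)=0.983674, N=[24·2·120·1]^{1/2}=75.894664
k: max(0,(2)−(1))=1 … min(3+(2),3−(1))=2
  k=1: (−1)^0·75.8947/(24)·0.1800^5·0.9837^1 = +0.000587
  k=2: (−1)^1·75.8947/(12)·0.1800^3·0.9837^3 = -0.035084
d^3_{1,2}(2.7797) = +0.000587 -0.035084 = -0.034497
D = (-0.074320+0.997234i)·(-0.034497)·(+0.842456+0.538765i) = +0.020695-0.027601i

Re=0.0207 Im=-0.0276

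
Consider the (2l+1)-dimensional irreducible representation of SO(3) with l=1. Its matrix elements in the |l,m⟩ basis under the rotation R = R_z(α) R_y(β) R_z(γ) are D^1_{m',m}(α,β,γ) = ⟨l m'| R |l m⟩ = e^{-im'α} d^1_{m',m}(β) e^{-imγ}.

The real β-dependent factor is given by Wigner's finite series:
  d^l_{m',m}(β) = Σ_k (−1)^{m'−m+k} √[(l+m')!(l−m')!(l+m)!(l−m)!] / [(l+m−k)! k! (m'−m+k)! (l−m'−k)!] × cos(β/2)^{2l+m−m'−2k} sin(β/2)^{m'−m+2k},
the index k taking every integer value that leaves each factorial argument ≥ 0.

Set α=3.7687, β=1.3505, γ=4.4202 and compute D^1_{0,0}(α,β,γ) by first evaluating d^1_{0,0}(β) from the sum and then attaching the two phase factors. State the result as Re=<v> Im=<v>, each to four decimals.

Re=0.2185 Im=0.0000

First d^1_{0,0}(β=1.3505), then the phase factors e^{-i(0)α} and e^{-i(0)γ}:
Half-angle: c=0.780551, s=0.625092. N=√(1·1·1·1)=1.000000
Admissible k: 0..1 (factorial args all ≥0)
  k=0: (−1)^0·1.0000/(1)·0.7806^2·0.6251^0 = +0.609259
  k=1: (−1)^1·1.0000/(1)·0.7806^0·0.6251^2 = -0.390741
d^1_{0,0}(1.3505) = +0.609259 -0.390741 = +0.218519
D = (+1.000000+0.000000i)·(+0.218519)·(+1.000000+0.000000i) = +0.218519+0.000000i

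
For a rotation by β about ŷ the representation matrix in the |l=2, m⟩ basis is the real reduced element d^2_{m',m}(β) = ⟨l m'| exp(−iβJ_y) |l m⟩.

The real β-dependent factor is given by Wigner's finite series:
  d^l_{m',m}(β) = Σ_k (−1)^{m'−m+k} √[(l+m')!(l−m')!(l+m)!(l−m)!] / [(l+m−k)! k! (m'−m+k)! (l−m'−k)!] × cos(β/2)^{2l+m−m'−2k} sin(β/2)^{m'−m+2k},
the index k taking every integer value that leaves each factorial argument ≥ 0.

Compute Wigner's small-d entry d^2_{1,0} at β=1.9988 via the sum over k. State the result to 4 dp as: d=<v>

d=0.4625

d^2_{1,0}(β=1.9988) via Wigner's sum:
With c≡cos(β/2)=0.540807 and s≡sin(β/2)=0.841147, N=[6·1·2·2]^{1/2}=4.898979
Admissible k: 0..1 (factorial args all ≥0)
  k=0: (−1)^1·4.8990/(2)·0.5408^3·0.8411^1 = -0.325893
  k=1: (−1)^2·4.8990/(2)·0.5408^1·0.8411^3 = +0.788376
d^2_{1,0}(1.9988) = -0.325893 +0.788376 = +0.462483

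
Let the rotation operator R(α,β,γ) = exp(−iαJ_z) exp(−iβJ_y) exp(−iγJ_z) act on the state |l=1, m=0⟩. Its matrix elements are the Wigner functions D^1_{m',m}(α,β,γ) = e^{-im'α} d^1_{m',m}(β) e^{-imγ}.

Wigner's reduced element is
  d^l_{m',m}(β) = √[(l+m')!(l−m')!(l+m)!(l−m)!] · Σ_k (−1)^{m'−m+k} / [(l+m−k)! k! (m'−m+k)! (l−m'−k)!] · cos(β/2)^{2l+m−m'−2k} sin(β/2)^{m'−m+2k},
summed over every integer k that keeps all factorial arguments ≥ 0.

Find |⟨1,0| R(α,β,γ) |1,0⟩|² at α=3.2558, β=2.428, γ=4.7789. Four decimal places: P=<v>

P=0.5716

First d^1_{0,0}(β=2.428), then the phase factors e^{-i(0)α} and e^{-i(0)γ}:
c=cos(2.428/2)=0.349274, s=sin(2.428/2)=0.937021; N=√[1·1·1·1]=1.000000
k: max(0,(0)−(0))=0 … min(1+(0),1−(0))=1
  k=0: (−1)^0·1.0000/(1)·0.3493^2·0.9370^0 = +0.121992
  k=1: (−1)^1·1.0000/(1)·0.3493^0·0.9370^2 = -0.878008
d^1_{0,0}(2.428) = +0.121992 -0.878008 = -0.756015
|D^1_{0,0}|² = |d^1_{0,0}(β)|² = (-0.756015)² = 0.571559 (the z-rotation phases have unit modulus)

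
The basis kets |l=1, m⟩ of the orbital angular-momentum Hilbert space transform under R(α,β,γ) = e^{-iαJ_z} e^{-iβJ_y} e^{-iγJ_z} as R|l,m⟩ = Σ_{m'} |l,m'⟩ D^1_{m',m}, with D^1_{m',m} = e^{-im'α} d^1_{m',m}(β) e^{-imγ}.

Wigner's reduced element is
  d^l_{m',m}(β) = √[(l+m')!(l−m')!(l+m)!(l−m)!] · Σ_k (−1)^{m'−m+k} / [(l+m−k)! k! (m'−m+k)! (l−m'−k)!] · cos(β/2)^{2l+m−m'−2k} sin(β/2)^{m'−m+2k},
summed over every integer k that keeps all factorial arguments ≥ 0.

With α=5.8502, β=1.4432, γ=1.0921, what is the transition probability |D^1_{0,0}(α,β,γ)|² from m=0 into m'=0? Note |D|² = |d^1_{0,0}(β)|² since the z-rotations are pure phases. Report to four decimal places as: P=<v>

First d^1_{0,0}(β=1.4432), then the phase factors e^{-i(0)α} and e^{-i(0)γ}:
Half-angle: c=0.750750, s=0.660587. N=√(1·1·1·1)=1.000000
k∈{0,1} keeps every argument non-negative
  k=0: (−1)^0·1.0000/(1)·0.7507^2·0.6606^0 = +0.563625
  k=1: (−1)^1·1.0000/(1)·0.7507^0·0.6606^2 = -0.436375
d^1_{0,0}(1.4432) = +0.563625 -0.436375 = +0.127250
|D^1_{0,0}|² = |d^1_{0,0}(β)|² = (+0.127250)² = 0.016193 (the z-rotation phases have unit modulus)

P=0.0162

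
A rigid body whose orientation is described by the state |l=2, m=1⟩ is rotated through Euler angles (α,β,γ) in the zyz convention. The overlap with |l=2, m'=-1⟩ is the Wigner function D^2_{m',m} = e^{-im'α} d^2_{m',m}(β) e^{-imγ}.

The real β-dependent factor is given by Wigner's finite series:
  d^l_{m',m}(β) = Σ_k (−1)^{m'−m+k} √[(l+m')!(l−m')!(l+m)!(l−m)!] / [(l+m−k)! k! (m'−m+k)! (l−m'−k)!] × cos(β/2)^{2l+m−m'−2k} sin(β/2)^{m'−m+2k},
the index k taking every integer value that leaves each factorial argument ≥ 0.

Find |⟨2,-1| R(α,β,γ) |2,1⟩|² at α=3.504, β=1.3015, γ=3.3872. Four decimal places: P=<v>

Split into d^2_{-1,1}(β=1.3015) × two z-phases.
Half-angle: c=0.795630, s=0.605783. N=√(1·6·6·1)=6.000000
The bounds max(0,m−m')=2 and min(l+m,l−m')=3 give 2 terms
  k=2: (−1)^0·6.0000/(2)·0.7956^2·0.6058^2 = +0.696912
  k=3: (−1)^1·6.0000/(6)·0.7956^0·0.6058^4 = -0.134669
d^2_{-1,1}(1.3015) = +0.696912 -0.134669 = +0.562242
|D^2_{-1,1}|² = |d^2_{-1,1}(β)|² = (+0.562242)² = 0.316116 (the z-rotation phases have unit modulus)

P=0.3161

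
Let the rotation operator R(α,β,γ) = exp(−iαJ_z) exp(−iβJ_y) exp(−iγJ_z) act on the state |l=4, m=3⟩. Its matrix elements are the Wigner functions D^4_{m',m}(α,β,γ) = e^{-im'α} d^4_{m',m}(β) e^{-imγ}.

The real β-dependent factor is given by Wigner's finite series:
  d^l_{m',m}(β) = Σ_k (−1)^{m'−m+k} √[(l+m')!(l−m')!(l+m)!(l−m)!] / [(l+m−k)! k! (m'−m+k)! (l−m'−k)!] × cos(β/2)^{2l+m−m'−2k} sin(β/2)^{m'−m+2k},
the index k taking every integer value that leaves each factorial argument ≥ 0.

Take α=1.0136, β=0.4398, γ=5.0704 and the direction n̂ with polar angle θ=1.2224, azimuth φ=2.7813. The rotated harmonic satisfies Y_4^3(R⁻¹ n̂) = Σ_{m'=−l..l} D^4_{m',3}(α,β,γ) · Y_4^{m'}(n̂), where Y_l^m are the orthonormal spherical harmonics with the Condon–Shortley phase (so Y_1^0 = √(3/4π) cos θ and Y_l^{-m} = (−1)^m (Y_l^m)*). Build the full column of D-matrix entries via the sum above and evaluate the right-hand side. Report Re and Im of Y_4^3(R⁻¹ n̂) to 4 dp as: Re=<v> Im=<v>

Re=0.2647 Im=-0.0254

Need the full column D^4_{m',3} for m'=−4..4 at α=1.0136, β=0.4398, γ=5.0704.
cos(β/2)=0.975919, sin(β/2)=0.218132
d^4_{-4,3}: single k=7 term ⇒ +0.000065;  D = +0.000010+0.000064i
d^4_{-3,3}: k∈[6..7] ⇒ +0.000718 -0.000005 = +0.000713;  D = +0.000658+0.000275i
d^4_{-2,3}: k∈[5..6] ⇒ +0.005153 -0.000086 = +0.005067;  D = +0.004131-0.002934i
d^4_{-1,3}: k∈[4..5] ⇒ +0.027168 -0.000814 = +0.026353;  D = -0.001592-0.026305i
d^4_{0,3}: k∈[3..4] ⇒ +0.108716 -0.005431 = +0.103284;  D = -0.090800-0.049223i
d^4_{1,3}: k∈[2..3] ⇒ +0.326282 -0.027168 = +0.299114;  D = -0.260046+0.147802i
d^4_{2,3}: k∈[1..2] ⇒ +0.688146 -0.103137 = +0.585010;  D = -0.023604+0.584533i
d^4_{3,3}: k∈[0..1] ⇒ +0.822832 -0.287753 = +0.535079;  D = +0.442357+0.301048i
d^4_{4,3}: single k=0 term ⇒ -0.520190;  D = -0.475815+0.210232i
Y_4^{m'}(θ=1.2224,φ=2.7813) and Σ D·Y over m':
  (+0.0000+0.0001i)·(+0.0446+0.3425i)  (+0.0007+0.0003i)·(-0.1670-0.3131i)  (+0.0041-0.0029i)·(-0.0409-0.0359i)  (-0.0016-0.0263i)·(+0.3103+0.1169i)  (-0.0908-0.0492i)·(-0.0022+0.0000i)  (-0.2600+0.1478i)·(-0.3103+0.1169i)  (-0.0236+0.5845i)·(-0.0409+0.0359i)  (+0.4424+0.3010i)·(+0.1670-0.3131i)  (-0.4758+0.2102i)·(+0.0446-0.3425i)
Y_4^3(R⁻¹ n̂) = +0.264719-0.025406i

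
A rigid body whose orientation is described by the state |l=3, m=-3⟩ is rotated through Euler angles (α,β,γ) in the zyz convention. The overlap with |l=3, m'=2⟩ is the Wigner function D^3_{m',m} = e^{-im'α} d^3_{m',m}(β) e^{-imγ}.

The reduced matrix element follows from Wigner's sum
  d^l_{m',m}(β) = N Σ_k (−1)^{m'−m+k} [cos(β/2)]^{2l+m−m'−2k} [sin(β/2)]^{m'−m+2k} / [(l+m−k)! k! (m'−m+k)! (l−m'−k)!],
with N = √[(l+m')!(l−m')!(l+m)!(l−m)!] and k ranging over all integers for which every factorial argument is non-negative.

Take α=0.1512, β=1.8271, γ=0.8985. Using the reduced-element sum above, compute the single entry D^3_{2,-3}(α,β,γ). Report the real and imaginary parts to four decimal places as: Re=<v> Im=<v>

Re=0.3410 Im=-0.3167

D^3_{2,-3}(0.1512,1.8271,0.8985) = e^{-i·2·0.1512}·d^3_{2,-3}(1.8271)·e^{-i·-3·0.8985}. Compute d first:
c=cos(1.8271/2)=0.610939, s=sin(1.8271/2)=0.791678; N=√[120·1·1·720]=293.938769
k∈{0} keeps every argument non-negative
  k=0: (−1)^5·293.9388/(120)·0.6109^1·0.7917^5 = -0.465388
d^3_{2,-3}(1.8271) = -0.465388
D = (+0.954624-0.297812i)·(-0.465388)·(-0.902140+0.431444i) = +0.340997-0.316713i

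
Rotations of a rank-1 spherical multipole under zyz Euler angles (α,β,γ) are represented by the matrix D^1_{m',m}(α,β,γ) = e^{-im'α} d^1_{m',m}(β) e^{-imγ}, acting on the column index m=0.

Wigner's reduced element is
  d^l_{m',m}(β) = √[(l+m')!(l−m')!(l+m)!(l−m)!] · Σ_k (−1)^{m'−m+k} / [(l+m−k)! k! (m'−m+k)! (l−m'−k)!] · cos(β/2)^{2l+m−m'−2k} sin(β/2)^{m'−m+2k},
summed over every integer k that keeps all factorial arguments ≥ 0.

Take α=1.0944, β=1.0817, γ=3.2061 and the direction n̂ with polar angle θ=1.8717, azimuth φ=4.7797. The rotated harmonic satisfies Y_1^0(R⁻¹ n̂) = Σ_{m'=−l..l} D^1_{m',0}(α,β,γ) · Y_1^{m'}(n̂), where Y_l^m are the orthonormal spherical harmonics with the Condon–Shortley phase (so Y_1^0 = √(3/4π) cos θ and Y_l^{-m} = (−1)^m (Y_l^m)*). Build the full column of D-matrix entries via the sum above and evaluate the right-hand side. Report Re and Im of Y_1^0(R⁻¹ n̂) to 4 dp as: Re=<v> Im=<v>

Need the full column D^1_{m',0} for m'=−1..1 at α=1.0944, β=1.0817, γ=3.2061.
cos(β/2)=0.857271, sin(β/2)=0.514865
d^1_{-1,0}: single k=1 term ⇒ +0.624204;  D = +0.286247+0.554701i
d^1_{0,0}: k∈[0..1] ⇒ +0.734914 -0.265086 = +0.469828;  D = +0.469828+0.000000i
d^1_{1,0}: single k=0 term ⇒ -0.624204;  D = -0.286247+0.554701i
Y_1^{m'}(θ=1.8717,φ=4.7797) and Σ D·Y over m':
  (+0.2862+0.5547i)·(+0.0222+0.3292i)  (+0.4698+0.0000i)·(-0.1448+0.0000i)  (-0.2862+0.5547i)·(-0.0222+0.3292i)
Y_1^0(R⁻¹ n̂) = -0.420573+0.000000i

Re=-0.4206 Im=0.0000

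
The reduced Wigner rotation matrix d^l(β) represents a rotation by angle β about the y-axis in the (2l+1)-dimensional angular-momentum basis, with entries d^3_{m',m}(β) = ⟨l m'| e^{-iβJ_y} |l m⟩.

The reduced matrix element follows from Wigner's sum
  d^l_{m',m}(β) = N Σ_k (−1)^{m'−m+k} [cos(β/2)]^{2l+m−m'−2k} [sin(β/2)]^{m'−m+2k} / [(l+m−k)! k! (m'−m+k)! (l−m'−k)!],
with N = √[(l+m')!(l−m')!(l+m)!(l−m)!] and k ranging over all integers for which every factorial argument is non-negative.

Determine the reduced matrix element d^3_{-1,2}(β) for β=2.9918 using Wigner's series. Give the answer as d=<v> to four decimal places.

d^3_{-1,2}(β=2.9918) via Wigner's sum:
c=cos(2.9918/2)=0.074826, s=sin(2.9918/2)=0.997197; N=√[2·24·120·1]=75.894664
k: max(0,(2)−(-1))=3 … min(3+(2),3−(-1))=4
  k=3: (−1)^0·75.8947/(12)·0.0748^3·0.9972^3 = +0.002627
  k=4: (−1)^1·75.8947/(24)·0.0748^1·0.9972^5 = -0.233323
d^3_{-1,2}(2.9918) = +0.002627 -0.233323 = -0.230696

d=-0.2307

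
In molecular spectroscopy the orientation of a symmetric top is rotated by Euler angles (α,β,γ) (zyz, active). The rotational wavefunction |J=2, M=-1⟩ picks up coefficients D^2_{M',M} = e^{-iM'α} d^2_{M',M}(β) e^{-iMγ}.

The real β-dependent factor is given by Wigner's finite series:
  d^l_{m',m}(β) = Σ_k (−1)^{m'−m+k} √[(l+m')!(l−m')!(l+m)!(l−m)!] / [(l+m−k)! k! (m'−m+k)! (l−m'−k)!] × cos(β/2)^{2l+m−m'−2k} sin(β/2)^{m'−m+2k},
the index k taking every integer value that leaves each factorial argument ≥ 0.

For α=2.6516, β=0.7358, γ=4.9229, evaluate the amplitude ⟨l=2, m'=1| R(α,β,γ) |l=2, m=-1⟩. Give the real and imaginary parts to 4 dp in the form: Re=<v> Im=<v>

Re=-0.2070 Im=0.2455

First d^2_{1,-1}(β=0.7358), then the phase factors e^{-i(1)α} and e^{-i(-1)γ}:
With c≡cos(β/2)=0.933085 and s≡sin(β/2)=0.359657, N=[6·1·1·6]^{1/2}=6.000000
k∈{0,1} keeps every argument non-negative
  k=0: (−1)^2·6.0000/(2)·0.9331^2·0.3597^2 = +0.337862
  k=1: (−1)^3·6.0000/(6)·0.9331^0·0.3597^4 = -0.016732
d^2_{1,-1}(0.7358) = +0.337862 -0.016732 = +0.321130
Phases: e^{-i·(1)·2.6516}=-0.882336-0.470619i, e^{-i·(-1)·4.9229}=+0.208960-0.977924i ⇒ D=-0.207001+0.245510i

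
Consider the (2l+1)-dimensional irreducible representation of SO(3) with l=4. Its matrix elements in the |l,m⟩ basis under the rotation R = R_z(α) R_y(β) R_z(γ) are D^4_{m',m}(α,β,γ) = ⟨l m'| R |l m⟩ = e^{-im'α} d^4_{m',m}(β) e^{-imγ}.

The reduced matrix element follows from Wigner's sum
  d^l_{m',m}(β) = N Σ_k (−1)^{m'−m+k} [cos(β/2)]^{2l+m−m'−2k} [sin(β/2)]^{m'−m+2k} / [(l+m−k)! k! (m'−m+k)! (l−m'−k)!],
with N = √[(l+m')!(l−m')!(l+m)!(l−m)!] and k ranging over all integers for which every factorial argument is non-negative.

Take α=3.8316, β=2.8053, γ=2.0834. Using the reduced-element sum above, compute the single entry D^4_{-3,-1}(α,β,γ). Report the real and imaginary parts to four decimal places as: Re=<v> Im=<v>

First d^4_{-3,-1}(β=2.8053), then the phase factors e^{-i(-3)α} and e^{-i(-1)γ}:
With c≡cos(β/2)=0.167355 and s≡sin(β/2)=0.985897, N=[1·5040·6·120]^{1/2}=1904.940944
k∈{2,3} keeps every argument non-negative
  k=2: (−1)^0·1904.9409/(240)·0.1674^6·0.9859^2 = +0.000169
  k=3: (−1)^1·1904.9409/(144)·0.1674^4·0.9859^4 = -0.009804
d^4_{-3,-1}(2.8053) = +0.000169 -0.009804 = -0.009634
Phases: e^{-i·(-3)·3.8316}=+0.478746-0.877954i, e^{-i·(-1)·2.0834}=-0.490448+0.871470i ⇒ D=-0.005109-0.008168i

Re=-0.0051 Im=-0.0082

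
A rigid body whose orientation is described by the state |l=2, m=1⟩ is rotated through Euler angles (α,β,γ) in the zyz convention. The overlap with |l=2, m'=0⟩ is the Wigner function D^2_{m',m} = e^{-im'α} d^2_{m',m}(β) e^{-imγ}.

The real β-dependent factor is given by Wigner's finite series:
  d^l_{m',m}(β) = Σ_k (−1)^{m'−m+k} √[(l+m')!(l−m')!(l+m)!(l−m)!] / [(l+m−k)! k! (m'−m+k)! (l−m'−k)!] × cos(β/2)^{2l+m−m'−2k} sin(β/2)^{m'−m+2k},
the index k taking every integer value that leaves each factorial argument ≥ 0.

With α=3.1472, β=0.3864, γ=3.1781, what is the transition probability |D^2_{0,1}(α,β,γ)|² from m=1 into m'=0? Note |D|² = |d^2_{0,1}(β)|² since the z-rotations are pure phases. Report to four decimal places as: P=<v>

P=0.1828

First d^2_{0,1}(β=0.3864), then the phase factors e^{-i(0)α} and e^{-i(1)γ}:
With c≡cos(β/2)=0.981395 and s≡sin(β/2)=0.192000, N=[2·2·6·1]^{1/2}=4.898979
The bounds max(0,m−m')=1 and min(l+m,l−m')=2 give 2 terms
  k=1: (−1)^0·4.8990/(2)·0.9814^3·0.1920^1 = +0.444538
  k=2: (−1)^1·4.8990/(2)·0.9814^1·0.1920^3 = -0.017015
d^2_{0,1}(0.3864) = +0.444538 -0.017015 = +0.427523
|D^2_{0,1}|² = |d^2_{0,1}(β)|² = (+0.427523)² = 0.182776 (the z-rotation phases have unit modulus)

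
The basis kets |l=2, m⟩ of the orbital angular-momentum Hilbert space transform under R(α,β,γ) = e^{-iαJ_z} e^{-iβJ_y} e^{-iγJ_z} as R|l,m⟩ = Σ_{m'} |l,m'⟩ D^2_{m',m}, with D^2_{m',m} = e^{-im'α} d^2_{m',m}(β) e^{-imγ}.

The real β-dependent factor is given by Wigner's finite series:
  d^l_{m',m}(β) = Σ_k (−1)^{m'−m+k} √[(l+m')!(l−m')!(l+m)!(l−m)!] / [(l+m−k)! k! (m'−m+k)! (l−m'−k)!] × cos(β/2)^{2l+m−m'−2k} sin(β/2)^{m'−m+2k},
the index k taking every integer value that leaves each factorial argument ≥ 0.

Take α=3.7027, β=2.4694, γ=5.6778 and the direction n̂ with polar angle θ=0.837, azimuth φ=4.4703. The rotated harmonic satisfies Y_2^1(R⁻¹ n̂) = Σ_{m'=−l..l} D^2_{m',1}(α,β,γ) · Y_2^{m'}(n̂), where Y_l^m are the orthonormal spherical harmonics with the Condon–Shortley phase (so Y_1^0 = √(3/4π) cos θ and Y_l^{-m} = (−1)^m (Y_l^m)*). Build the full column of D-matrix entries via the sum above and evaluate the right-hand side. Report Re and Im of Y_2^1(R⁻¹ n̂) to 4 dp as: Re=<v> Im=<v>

Need the full column D^2_{m',1} for m'=−2..2 at α=3.7027, β=2.4694, γ=5.6778.
cos(β/2)=0.329804, sin(β/2)=0.944049
d^2_{-2,1}: single k=3 term ⇒ +0.554971;  D = -0.086665+0.548162i
d^2_{-1,1}: k∈[2..3] ⇒ +0.290819 -0.794289 = -0.503470;  D = +0.198054+0.462878i
d^2_{0,1}: k∈[1..2] ⇒ +0.082954 -0.679698 = -0.596744;  D = -0.490692-0.339594i
d^2_{1,1}: k∈[0..1] ⇒ +0.011831 -0.290819 = -0.278988;  D = +0.278715+0.012349i
d^2_{2,1}: single k=0 term ⇒ -0.067732;  D = -0.058886+0.033468i
Y_2^{m'}(θ=0.837,φ=4.4703) and Σ D·Y over m':
  (-0.0867+0.5482i)·(-0.1885-0.0992i)  (+0.1981+0.4629i)·(-0.0921+0.3730i)  (-0.4907-0.3396i)·(+0.1090+0.0000i)  (+0.2787+0.0123i)·(+0.0921+0.3730i)  (-0.0589+0.0335i)·(-0.1885+0.0992i)
Y_2^1(R⁻¹ n̂) = -0.144820-0.007568i

Re=-0.1448 Im=-0.0076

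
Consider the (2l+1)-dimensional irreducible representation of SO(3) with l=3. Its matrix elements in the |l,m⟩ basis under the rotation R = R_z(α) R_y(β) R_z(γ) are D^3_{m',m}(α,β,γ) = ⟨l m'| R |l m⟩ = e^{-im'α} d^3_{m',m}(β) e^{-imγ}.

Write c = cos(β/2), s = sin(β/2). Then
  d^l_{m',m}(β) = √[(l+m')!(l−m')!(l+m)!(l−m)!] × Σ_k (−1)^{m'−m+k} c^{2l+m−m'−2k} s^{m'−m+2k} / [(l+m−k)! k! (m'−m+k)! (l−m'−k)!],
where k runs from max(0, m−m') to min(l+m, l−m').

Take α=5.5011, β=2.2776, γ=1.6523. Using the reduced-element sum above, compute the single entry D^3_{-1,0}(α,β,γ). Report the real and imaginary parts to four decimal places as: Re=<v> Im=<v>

D^3_{-1,0}(5.5011,2.2776,1.6523) = e^{-i·-1·5.5011}·d^3_{-1,0}(2.2776)·e^{-i·0·1.6523}. Compute d first:
Half-angle: c=0.418685, s=0.908132. N=√(2·24·6·6)=41.569219
k∈{1,2,3} keeps every argument non-negative
  k=1: (−1)^0·41.5692/(12)·0.4187^5·0.9081^1 = +0.040474
  k=2: (−1)^1·41.5692/(4)·0.4187^3·0.9081^3 = -0.571241
  k=3: (−1)^2·41.5692/(12)·0.4187^1·0.9081^5 = +0.895822
d^3_{-1,0}(2.2776) = +0.040474 -0.571241 +0.895822 = +0.365055
Phases: e^{-i·(-1)·5.5011}=+0.709445-0.704760i, e^{-i·(0)·1.6523}=+1.000000+0.000000i ⇒ D=+0.258987-0.257276i

Re=0.2590 Im=-0.2573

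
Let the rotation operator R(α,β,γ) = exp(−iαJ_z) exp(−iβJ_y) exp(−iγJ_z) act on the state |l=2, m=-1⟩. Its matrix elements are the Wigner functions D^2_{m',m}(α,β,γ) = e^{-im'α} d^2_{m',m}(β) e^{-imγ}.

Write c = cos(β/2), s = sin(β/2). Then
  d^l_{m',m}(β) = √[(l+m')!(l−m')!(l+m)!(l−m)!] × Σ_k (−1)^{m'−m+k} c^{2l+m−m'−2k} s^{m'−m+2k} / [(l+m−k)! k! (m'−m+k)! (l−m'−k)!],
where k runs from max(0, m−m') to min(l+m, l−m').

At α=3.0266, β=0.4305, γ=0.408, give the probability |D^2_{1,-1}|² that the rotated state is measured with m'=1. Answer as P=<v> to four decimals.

D^2_{1,-1}(3.0266,0.4305,0.408) = e^{-i·1·3.0266}·d^2_{1,-1}(0.4305)·e^{-i·-1·0.408}. Compute d first:
c=cos(0.4305/2)=0.976923, s=sin(0.4305/2)=0.213592; N=√[6·1·1·6]=6.000000
k: max(0,(-1)−(1))=0 … min(2+(-1),2−(1))=1
  k=0: (−1)^2·6.0000/(2)·0.9769^2·0.2136^2 = +0.130620
  k=1: (−1)^3·6.0000/(6)·0.9769^0·0.2136^4 = -0.002081
d^2_{1,-1}(0.4305) = +0.130620 -0.002081 = +0.128539
|D^2_{1,-1}|² = |d^2_{1,-1}(β)|² = (+0.128539)² = 0.016522 (the z-rotation phases have unit modulus)

P=0.0165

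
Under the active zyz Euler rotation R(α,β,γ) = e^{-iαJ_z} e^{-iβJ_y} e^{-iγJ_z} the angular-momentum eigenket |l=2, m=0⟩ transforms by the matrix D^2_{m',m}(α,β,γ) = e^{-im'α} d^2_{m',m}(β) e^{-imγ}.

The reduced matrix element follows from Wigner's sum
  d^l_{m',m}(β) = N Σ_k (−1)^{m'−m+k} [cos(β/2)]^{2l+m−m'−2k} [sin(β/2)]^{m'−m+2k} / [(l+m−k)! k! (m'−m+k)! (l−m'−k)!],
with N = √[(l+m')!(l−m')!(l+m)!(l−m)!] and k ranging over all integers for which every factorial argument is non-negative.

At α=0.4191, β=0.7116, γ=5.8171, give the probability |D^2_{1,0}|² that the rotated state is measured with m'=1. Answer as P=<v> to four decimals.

P=0.3669

Split into d^2_{1,0}(β=0.7116) × two z-phases.
With c≡cos(β/2)=0.937368 and s≡sin(β/2)=0.348340, N=[6·1·2·2]^{1/2}=4.898979
k: max(0,(0)−(1))=0 … min(2+(0),2−(1))=1
  k=0: (−1)^1·4.8990/(2)·0.9374^3·0.3483^1 = -0.702765
  k=1: (−1)^2·4.8990/(2)·0.9374^1·0.3483^3 = +0.097050
d^2_{1,0}(0.7116) = -0.702765 +0.097050 = -0.605714
|D^2_{1,0}|² = |d^2_{1,0}(β)|² = (-0.605714)² = 0.366890 (the z-rotation phases have unit modulus)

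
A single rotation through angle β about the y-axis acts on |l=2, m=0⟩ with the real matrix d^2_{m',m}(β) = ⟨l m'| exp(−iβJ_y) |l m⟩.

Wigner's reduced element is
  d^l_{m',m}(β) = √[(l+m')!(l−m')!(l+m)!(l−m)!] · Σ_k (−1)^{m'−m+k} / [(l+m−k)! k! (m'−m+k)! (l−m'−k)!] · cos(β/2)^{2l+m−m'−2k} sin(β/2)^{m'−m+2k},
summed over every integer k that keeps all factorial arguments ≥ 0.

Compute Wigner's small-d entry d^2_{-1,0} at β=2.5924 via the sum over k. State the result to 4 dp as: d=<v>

d=-0.5453

d^2_{-1,0}(β=2.5924) via Wigner's sum:
With c≡cos(β/2)=0.271158 and s≡sin(β/2)=0.962535, N=[1·6·2·2]^{1/2}=4.898979
k∈{1,2} keeps every argument non-negative
  k=1: (−1)^0·4.8990/(2)·0.2712^3·0.9625^1 = +0.047007
  k=2: (−1)^1·4.8990/(2)·0.2712^1·0.9625^3 = -0.592308
d^2_{-1,0}(2.5924) = +0.047007 -0.592308 = -0.545302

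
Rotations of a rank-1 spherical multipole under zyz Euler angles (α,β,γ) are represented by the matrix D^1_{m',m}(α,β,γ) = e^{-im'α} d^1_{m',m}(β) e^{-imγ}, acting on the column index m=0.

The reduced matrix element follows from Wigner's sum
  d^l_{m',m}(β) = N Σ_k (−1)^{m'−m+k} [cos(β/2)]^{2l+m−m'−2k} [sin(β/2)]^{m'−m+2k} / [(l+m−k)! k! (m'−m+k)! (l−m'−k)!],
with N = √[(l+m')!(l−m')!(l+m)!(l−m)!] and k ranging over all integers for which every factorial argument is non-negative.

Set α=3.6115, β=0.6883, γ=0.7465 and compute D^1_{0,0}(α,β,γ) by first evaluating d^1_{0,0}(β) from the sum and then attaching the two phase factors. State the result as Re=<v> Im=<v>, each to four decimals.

Split into d^1_{0,0}(β=0.6883) × two z-phases.
c=cos(0.6883/2)=0.941363, s=sin(0.6883/2)=0.337397; N=√[1·1·1·1]=1.000000
k: max(0,(0)−(0))=0 … min(1+(0),1−(0))=1
  k=0: (−1)^0·1.0000/(1)·0.9414^2·0.3374^0 = +0.886164
  k=1: (−1)^1·1.0000/(1)·0.9414^0·0.3374^2 = -0.113836
d^1_{0,0}(0.6883) = +0.886164 -0.113836 = +0.772327
Phases: e^{-i·(0)·3.6115}=+1.000000+0.000000i, e^{-i·(0)·0.7465}=+1.000000+0.000000i ⇒ D=+0.772327+0.000000i

Re=0.7723 Im=0.0000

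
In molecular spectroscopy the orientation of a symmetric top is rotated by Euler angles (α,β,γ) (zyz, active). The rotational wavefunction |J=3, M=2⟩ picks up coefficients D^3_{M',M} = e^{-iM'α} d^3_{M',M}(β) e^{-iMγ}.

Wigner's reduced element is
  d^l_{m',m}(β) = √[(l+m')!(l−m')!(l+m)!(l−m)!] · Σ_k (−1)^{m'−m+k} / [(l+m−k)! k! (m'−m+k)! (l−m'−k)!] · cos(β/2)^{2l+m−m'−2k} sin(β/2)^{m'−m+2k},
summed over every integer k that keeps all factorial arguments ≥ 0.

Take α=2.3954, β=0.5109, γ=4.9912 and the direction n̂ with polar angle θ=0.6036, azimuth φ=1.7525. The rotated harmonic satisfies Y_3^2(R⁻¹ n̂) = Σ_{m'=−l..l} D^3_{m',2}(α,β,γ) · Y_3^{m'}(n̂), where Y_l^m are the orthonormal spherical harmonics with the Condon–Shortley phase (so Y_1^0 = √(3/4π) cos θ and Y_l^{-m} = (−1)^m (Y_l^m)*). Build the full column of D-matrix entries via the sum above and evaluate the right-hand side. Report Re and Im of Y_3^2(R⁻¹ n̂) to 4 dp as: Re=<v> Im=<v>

Re=0.0922 Im=-0.0624

Need the full column D^3_{m',2} for m'=−3..3 at α=2.3954, β=0.5109, γ=4.9912.
cos(β/2)=0.967550, sin(β/2)=0.252681
d^3_{-3,2}: single k=5 term ⇒ +0.002441;  D = -0.002297-0.000827i
d^3_{-2,2}: k∈[4..5] ⇒ +0.019081 -0.000260 = +0.018821;  D = +0.008678+0.016701i
d^3_{-1,2}: k∈[3..4] ⇒ +0.092420 -0.003152 = +0.089269;  D = +0.023551-0.086106i
d^3_{0,2}: k∈[2..3] ⇒ +0.306477 -0.020902 = +0.285575;  D = -0.242315+0.151118i
d^3_{1,2}: k∈[1..2] ⇒ +0.677546 -0.092420 = +0.585126;  D = +0.574753+0.109685i
d^3_{2,2}: k∈[0..1] ⇒ +0.820426 -0.279774 = +0.540652;  D = -0.321152-0.434932i
d^3_{3,2}: single k=0 term ⇒ -0.524825;  D = +0.057698-0.521644i
Y_3^{m'}(θ=0.6036,φ=1.7525) and Σ D·Y over m':
  (-0.0023-0.0008i)·(+0.0396+0.0652i)  (+0.0087+0.0167i)·(-0.2534+0.0964i)  (+0.0236-0.0861i)·(-0.0792-0.4310i)  (-0.2423+0.1511i)·(+0.1195+0.0000i)  (+0.5748+0.1097i)·(+0.0792-0.4310i)  (-0.3212-0.4349i)·(-0.2534-0.0964i)  (+0.0577-0.5216i)·(-0.0396+0.0652i)
Y_3^2(R⁻¹ n̂) = +0.092217-0.062351i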